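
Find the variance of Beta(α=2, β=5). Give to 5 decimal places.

0.02551

Var = αβ/[(α+β)²(α+β+1)] = (2×5)/(7²×8) = 10/392 = 0.02551.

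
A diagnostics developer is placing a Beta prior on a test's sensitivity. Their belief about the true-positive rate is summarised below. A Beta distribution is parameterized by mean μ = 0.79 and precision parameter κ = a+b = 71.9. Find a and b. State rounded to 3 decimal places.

a = μκ = 0.79×71.9 = 56.801 and b = (1−μ)κ = 0.21×71.9 = 15.099.

a = 56.801, b = 15.099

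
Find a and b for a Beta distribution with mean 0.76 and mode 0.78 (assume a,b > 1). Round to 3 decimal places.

With s = a+b: μ = a/s and mode = (a−1)/(s−2). Eliminating a = μs,
μs − 1 = m(s−2) ⇒ s(μ−m) = 1−2m ⇒ s = -0.56/-0.02 = 28.0000.
So a = μs = 21.280, b = (1−μ)s = 6.720.

a = 21.280, b = 6.720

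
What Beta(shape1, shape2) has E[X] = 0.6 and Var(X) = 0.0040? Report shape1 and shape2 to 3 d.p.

Let s = shape1+shape2. The Beta variance is μ(1−μ)/(s+1).
So s+1 = μ(1−μ)/σ² = (0.6×0.4)/0.0040 = 0.24/0.0040 = 60.0000, giving s = 59.0000.
Then shape1 = μs = 0.6×59.0000 = 35.400 and shape2 = (1−μ)s = 0.4×59.0000 = 23.600.

shape1 = 35.400, shape2 = 23.600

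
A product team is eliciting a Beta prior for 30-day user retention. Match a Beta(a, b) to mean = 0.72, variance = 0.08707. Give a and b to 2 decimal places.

By moment matching, a+b = μ(1−μ)/σ² − 1 = (0.72·0.28)/0.08707 − 1 = 2.3154 − 1 = 1.3154.
Since a/(a+b) = μ, a = 0.72·1.3154 = 0.95 and b = 0.28·1.3154 = 0.37.

a = 0.95, b = 0.37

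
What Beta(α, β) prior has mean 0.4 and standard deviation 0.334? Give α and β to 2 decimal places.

α = 0.46, β = 0.69

σ² = 0.334² = 0.111556.
With s = α+β, Var = μ(1−μ)/(s+1), so s+1 = (0.4×0.6)/0.111556 = 2.1514 and s = 1.1514.
α = μs = 0.46, β = (1−μ)s = 0.69.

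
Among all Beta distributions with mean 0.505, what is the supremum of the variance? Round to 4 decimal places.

For fixed mean μ the Beta variance is μ(1−μ)/(α+β+1), increasing as α+β decreases.
Its least upper bound (not attained) is μ(1−μ) = 0.505·0.495 = 0.2500.

0.2500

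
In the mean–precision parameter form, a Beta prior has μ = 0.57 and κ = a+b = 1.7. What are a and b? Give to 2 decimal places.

a = μκ = 0.57×1.7 = 0.97 and b = (1−μ)κ = 0.43×1.7 = 0.73.

a = 0.97, b = 0.73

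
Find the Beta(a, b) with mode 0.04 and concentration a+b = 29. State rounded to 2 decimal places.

a = 2.08, b = 26.92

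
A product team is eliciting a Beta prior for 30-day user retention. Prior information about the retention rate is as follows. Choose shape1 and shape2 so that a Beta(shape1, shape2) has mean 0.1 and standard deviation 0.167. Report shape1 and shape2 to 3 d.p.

First σ² = 0.027889. Setting shape1 = μn, shape2 = (1−μ)n with n = shape1+shape2,
μ(1−μ)/(n+1) = 0.027889 ⇒ n+1 = 0.09/0.027889 = 3.2271 ⇒ n = 2.2271.
Hence shape1 = 0.1×2.2271 = 0.223, shape2 = 0.9×2.2271 = 2.004.

shape1 = 0.223, shape2 = 2.004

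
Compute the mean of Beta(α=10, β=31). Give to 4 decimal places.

The Beta mean is α/(α+β) = 10/(10+31) = 0.2439.

0.2439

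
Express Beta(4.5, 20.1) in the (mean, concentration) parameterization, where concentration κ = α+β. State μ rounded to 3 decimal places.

κ = α+β = 4.5+20.1 = 24.6; μ = α/κ = 4.5/24.6 = 0.183.

μ = 0.183, κ = 24.6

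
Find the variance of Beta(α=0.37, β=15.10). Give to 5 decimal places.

α+β = 15.47 and αβ = 5.5870, so Var = αβ/[(α+β)²(α+β+1)] = 5.5870/3941.615223 = 0.00142.

0.00142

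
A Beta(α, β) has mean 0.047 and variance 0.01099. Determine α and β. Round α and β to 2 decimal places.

Let s = α+β. The Beta variance is μ(1−μ)/(s+1).
So s+1 = μ(1−μ)/σ² = (0.047×0.953)/0.01099 = 0.044791/0.01099 = 4.0756, giving s = 3.0756.
Then α = μs = 0.047×3.0756 = 0.14 and β = (1−μ)s = 0.953×3.0756 = 2.93.

α = 0.14, β = 2.93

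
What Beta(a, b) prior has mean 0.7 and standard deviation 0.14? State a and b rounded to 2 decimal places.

First σ² = 0.0196. Setting a = μn, b = (1−μ)n with n = a+b,
μ(1−μ)/(n+1) = 0.0196 ⇒ n+1 = 0.21/0.0196 = 10.7143 ⇒ n = 9.7143.
Hence a = 0.7×9.7143 = 6.80, b = 0.3×9.7143 = 2.91.

a = 6.80, b = 2.91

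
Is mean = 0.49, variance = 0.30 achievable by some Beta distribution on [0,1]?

The Beta variance bound is σ² < μ(1−μ).
Here μ(1−μ) = 0.49×0.51 = 0.2499, and 0.30 ≥ 0.2499.

No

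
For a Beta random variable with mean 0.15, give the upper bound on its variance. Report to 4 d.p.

0.1275

Var = μ(1−μ)/(α+β+1), which approaches μ(1−μ) as α+β → 0.
So the supremum is μ(1−μ) = 0.15×0.85 = 0.1275.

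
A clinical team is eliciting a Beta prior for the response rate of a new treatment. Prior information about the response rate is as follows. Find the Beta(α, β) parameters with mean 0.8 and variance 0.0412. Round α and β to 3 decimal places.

α = 2.307, β = 0.577

Let s = α+β. The Beta variance is μ(1−μ)/(s+1).
So s+1 = μ(1−μ)/σ² = (0.8×0.2)/0.0412 = 0.16/0.0412 = 3.8835, giving s = 2.8835.
Then α = μs = 0.8×2.8835 = 2.307 and β = (1−μ)s = 0.2×2.8835 = 0.577.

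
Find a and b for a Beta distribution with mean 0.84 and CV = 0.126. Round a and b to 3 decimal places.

a = 9.238, b = 1.760

σ = CV·μ = 0.126×0.84 = 0.10584, so σ² = 0.011202.
s+1 = μ(1−μ)/σ² = 0.1344/0.011202 = 11.9977, so s = a+b = 10.9977.
a = μs = 9.238, b = (1−μ)s = 1.760.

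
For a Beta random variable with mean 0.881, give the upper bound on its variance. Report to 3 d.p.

Var = μ(1−μ)/(α+β+1), which approaches μ(1−μ) as α+β → 0.
So the supremum is μ(1−μ) = 0.881×0.119 = 0.105.

0.105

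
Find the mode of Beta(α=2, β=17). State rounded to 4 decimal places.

The density x^(α−1)(1−x)^(β−1) is maximised at (α−1)/(α+β−2) = 1/17 = 0.0588.

0.0588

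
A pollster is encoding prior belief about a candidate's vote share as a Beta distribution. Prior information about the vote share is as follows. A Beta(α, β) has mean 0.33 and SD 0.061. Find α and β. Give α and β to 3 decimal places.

α = 19.278, β = 39.141

First σ² = 0.003721. Setting α = μn, β = (1−μ)n with n = α+β,
μ(1−μ)/(n+1) = 0.003721 ⇒ n+1 = 0.2211/0.003721 = 59.4195 ⇒ n = 58.4195.
Hence α = 0.33×58.4195 = 19.278, β = 0.67×58.4195 = 39.141.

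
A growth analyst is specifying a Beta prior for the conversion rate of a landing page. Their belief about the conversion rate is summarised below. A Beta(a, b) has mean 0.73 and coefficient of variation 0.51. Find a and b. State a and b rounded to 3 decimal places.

a = 0.308, b = 0.114

σ = CV·μ = 0.51×0.73 = 0.37230, so σ² = 0.138607.
s+1 = μ(1−μ)/σ² = 0.1971/0.138607 = 1.4220, so s = a+b = 0.4220.
a = μs = 0.308, b = (1−μ)s = 0.114.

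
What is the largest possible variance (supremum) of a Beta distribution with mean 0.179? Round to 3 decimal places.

0.147

For fixed mean μ the Beta variance is μ(1−μ)/(α+β+1), increasing as α+β decreases.
Its least upper bound (not attained) is μ(1−μ) = 0.179·0.821 = 0.147.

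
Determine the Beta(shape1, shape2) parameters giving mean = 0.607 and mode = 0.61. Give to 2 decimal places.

shape1 = 44.51, shape2 = 28.82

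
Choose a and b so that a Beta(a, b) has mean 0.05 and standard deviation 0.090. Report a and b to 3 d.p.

a = 0.243, b = 4.621

σ² = 0.090² = 0.008100.
With s = a+b, Var = μ(1−μ)/(s+1), so s+1 = (0.05×0.95)/0.008100 = 5.8642 and s = 4.8642.
a = μs = 0.243, b = (1−μ)s = 4.621.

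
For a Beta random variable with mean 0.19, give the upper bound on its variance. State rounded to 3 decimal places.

Var = μ(1−μ)/(α+β+1), which approaches μ(1−μ) as α+β → 0.
So the supremum is μ(1−μ) = 0.19×0.81 = 0.154.

0.154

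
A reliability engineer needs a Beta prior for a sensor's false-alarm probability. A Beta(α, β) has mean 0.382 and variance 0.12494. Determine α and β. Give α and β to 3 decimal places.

By moment matching, α+β = μ(1−μ)/σ² − 1 = (0.382·0.618)/0.12494 − 1 = 1.8895 − 1 = 0.8895.
Since α/(α+β) = μ, α = 0.382·0.8895 = 0.340 and β = 0.618·0.8895 = 0.550.

α = 0.340, β = 0.550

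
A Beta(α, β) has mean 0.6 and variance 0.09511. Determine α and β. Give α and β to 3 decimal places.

α = 0.914, β = 0.609

Write ν = α+β; then α = μν and Var = μ(1−μ)/(ν+1).
ν = μ(1−μ)/Var − 1 = 0.24/0.09511 − 1 = 1.5234.
α = 0.6·1.5234 = 0.914, β = 0.4·1.5234 = 0.609.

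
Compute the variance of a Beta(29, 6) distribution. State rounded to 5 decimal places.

0.00395

Var = αβ/[(α+β)²(α+β+1)] = (29×6)/(35²×36) = 174/44100 = 0.00395.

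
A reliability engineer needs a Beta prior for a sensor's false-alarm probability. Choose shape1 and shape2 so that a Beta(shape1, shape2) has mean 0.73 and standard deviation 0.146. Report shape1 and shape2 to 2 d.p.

shape1 = 6.02, shape2 = 2.23

Variance = 0.146² = 0.021316. The moment-matching identity shape1+shape2 = μ(1−μ)/Var − 1 gives
shape1+shape2 = 0.1971/0.021316 − 1 = 8.2466, so shape1 = μ·8.2466 = 6.02 and shape2 = (1−μ)·8.2466 = 2.23.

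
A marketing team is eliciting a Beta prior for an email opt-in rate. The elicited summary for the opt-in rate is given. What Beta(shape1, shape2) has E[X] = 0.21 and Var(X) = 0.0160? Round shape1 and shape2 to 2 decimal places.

Write ν = shape1+shape2; then shape1 = μν and Var = μ(1−μ)/(ν+1).
ν = μ(1−μ)/Var − 1 = 0.1659/0.0160 − 1 = 9.3687.
shape1 = 0.21·9.3687 = 1.97, shape2 = 0.79·9.3687 = 7.40.

shape1 = 1.97, shape2 = 7.40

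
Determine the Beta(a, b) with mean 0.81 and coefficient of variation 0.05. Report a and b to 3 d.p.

σ = CV·μ = 0.05×0.81 = 0.04050, so σ² = 0.001640.
s+1 = μ(1−μ)/σ² = 0.1539/0.001640 = 93.8272, so s = a+b = 92.8272.
a = μs = 75.190, b = (1−μ)s = 17.637.

a = 75.190, b = 17.637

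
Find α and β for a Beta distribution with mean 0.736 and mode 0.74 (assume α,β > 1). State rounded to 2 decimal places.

With s = α+β: μ = α/s and mode = (α−1)/(s−2). Eliminating α = μs,
μs − 1 = m(s−2) ⇒ s(μ−m) = 1−2m ⇒ s = -0.48/-0.004 = 120.0000.
So α = μs = 88.32, β = (1−μ)s = 31.68.

α = 88.32, β = 31.68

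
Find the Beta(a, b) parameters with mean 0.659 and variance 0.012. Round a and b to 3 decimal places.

a = 11.682, b = 6.045

Let s = a+b. The Beta variance is μ(1−μ)/(s+1).
So s+1 = μ(1−μ)/σ² = (0.659×0.341)/0.012 = 0.224719/0.012 = 18.7266, giving s = 17.7266.
Then a = μs = 0.659×17.7266 = 11.682 and b = (1−μ)s = 0.341×17.7266 = 6.045.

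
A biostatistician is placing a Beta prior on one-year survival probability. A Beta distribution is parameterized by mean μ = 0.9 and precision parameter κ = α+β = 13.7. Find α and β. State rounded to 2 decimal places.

α = 12.33, β = 1.37

Split κ in proportion μ : (1−μ): α = 0.9·13.7 = 12.33, β = 13.7 − 12.33 = 1.37.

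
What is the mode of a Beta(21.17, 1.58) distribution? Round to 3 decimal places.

With α,β > 1, mode = (α−1)/(α+β−2) = 20.17/20.75 = 0.972.

0.972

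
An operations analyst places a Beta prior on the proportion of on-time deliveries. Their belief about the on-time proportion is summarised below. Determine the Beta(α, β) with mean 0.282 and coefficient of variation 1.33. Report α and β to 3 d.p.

α = 0.124, β = 0.315

σ = CV·μ = 1.33×0.282 = 0.37506, so σ² = 0.140670.
s+1 = μ(1−μ)/σ² = 0.202476/0.140670 = 1.4394, so s = α+β = 0.4394.
α = μs = 0.124, β = (1−μ)s = 0.315.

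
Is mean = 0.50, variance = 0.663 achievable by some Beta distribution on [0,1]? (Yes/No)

The Beta variance bound is σ² < μ(1−μ).
Here μ(1−μ) = 0.50×0.50 = 0.2500, and 0.663 ≥ 0.2500.

No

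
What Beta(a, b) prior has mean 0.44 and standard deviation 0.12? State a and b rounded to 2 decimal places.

σ² = 0.12² = 0.0144.
With s = a+b, Var = μ(1−μ)/(s+1), so s+1 = (0.44×0.56)/0.0144 = 17.1111 and s = 16.1111.
a = μs = 7.09, b = (1−μ)s = 9.02.

a = 7.09, b = 9.02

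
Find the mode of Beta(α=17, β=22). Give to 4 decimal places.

0.4324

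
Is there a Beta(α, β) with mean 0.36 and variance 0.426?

No

A Beta with mean μ has variance μ(1−μ)/(α+β+1) < μ(1−μ).
Here μ(1−μ) = 0.36×0.64 = 0.2304, and 0.426 ≥ 0.2304.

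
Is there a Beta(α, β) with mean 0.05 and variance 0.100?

No

The Beta variance bound is σ² < μ(1−μ).
Here μ(1−μ) = 0.05×0.95 = 0.0475, and 0.100 ≥ 0.0475.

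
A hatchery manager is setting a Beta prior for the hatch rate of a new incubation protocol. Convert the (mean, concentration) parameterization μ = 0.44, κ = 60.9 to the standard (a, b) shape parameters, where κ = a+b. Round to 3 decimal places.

a = 26.796, b = 34.104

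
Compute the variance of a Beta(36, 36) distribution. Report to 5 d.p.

μ = 36/72 = 0.500000; Var = μ(1−μ)/(α+β+1) = 0.2500000/73 = 0.00342.

0.00342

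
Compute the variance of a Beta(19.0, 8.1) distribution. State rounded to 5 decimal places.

α+β = 27.1 and αβ = 153.90, so Var = αβ/[(α+β)²(α+β+1)] = 153.90/20636.921 = 0.00746.

0.00746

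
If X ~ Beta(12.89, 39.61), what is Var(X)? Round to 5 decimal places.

0.00346

α+β = 52.50 and αβ = 510.5729, so Var = αβ/[(α+β)²(α+β+1)] = 510.5729/147459.375000 = 0.00346.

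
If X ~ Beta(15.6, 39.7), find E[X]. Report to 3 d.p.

E[X] = α/(α+β) = 15.6/55.3 = 0.282.

0.282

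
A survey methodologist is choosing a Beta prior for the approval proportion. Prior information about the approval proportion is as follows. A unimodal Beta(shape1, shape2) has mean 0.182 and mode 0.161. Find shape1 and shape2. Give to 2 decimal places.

shape1 = 5.88, shape2 = 26.41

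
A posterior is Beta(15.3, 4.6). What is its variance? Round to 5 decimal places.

α+β = 19.9 and αβ = 70.38, so Var = αβ/[(α+β)²(α+β+1)] = 70.38/8276.609 = 0.00850.

0.00850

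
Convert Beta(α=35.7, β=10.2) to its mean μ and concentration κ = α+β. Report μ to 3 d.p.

μ = 0.778, κ = 45.9

κ = α+β = 35.7+10.2 = 45.9; μ = α/κ = 35.7/45.9 = 0.778.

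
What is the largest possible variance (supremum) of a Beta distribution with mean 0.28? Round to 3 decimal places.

0.202

For fixed mean μ the Beta variance is μ(1−μ)/(α+β+1), increasing as α+β decreases.
Its least upper bound (not attained) is μ(1−μ) = 0.28·0.72 = 0.202.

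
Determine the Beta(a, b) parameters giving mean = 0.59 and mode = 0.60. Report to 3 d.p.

a = 11.800, b = 8.200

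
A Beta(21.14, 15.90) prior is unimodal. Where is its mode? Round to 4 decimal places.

0.5748

The density x^(α−1)(1−x)^(β−1) is maximised at (α−1)/(α+β−2) = 20.14/35.04 = 0.5748.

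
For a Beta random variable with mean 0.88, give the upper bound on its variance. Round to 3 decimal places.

Var = μ(1−μ)/(α+β+1), which approaches μ(1−μ) as α+β → 0.
So the supremum is μ(1−μ) = 0.88×0.12 = 0.106.

0.106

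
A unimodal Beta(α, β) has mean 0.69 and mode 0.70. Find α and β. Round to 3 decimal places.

α = 27.600, β = 12.400

With s = α+β: μ = α/s and mode = (α−1)/(s−2). Eliminating α = μs,
μs − 1 = m(s−2) ⇒ s(μ−m) = 1−2m ⇒ s = -0.40/-0.01 = 40.0000.
So α = μs = 27.600, β = (1−μ)s = 12.400.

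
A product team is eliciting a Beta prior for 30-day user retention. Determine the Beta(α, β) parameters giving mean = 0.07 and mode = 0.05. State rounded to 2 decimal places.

Let s = α+β. Mean gives α = μs = 0.07s; mode gives (α−1)/(s−2) = 0.05.
Substituting: 0.07s − 1 = 0.05(s−2) = 0.05s − 0.10, so 0.02s = 0.90 and s = 45.0000.
Then α = 0.07×45.0000 = 3.15 and β = s−α = 41.85.

α = 3.15, β = 41.85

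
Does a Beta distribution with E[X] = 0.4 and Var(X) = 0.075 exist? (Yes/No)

Yes

A Beta with mean μ has variance μ(1−μ)/(α+β+1) < μ(1−μ).
Here μ(1−μ) = 0.4×0.6 = 0.24, and 0.075 < 0.24.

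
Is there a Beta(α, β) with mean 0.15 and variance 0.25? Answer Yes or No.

The Beta variance bound is σ² < μ(1−μ).
Here μ(1−μ) = 0.15×0.85 = 0.1275, and 0.25 ≥ 0.1275.

No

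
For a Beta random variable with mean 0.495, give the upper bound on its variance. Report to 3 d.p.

0.250

For fixed mean μ the Beta variance is μ(1−μ)/(α+β+1), increasing as α+β decreases.
Its least upper bound (not attained) is μ(1−μ) = 0.495·0.505 = 0.250.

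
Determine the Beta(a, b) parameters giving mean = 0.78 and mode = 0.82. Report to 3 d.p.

Let s = a+b. Mean gives a = μs = 0.78s; mode gives (a−1)/(s−2) = 0.82.
Substituting: 0.78s − 1 = 0.82(s−2) = 0.82s − 1.64, so -0.04s = -0.64 and s = 16.0000.
Then a = 0.78×16.0000 = 12.480 and b = s−a = 3.520.

a = 12.480, b = 3.520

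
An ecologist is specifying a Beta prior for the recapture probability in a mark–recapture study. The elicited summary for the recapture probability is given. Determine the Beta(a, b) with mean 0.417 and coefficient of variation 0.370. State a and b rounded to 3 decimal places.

a = 3.842, b = 5.371

Var = (CV·μ)² = (0.370×0.417)² = 0.023805.
a+b = μ(1−μ)/Var − 1 = 0.243111/0.023805 − 1 = 9.2124.
Thus a = 0.417·9.2124 = 3.842 and b = 0.583·9.2124 = 5.371.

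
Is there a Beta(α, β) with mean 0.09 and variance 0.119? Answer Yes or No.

No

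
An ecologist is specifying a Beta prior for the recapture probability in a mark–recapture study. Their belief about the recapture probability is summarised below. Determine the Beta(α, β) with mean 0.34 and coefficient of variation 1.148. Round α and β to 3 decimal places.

α = 0.161, β = 0.312

σ = CV·μ = 1.148×0.34 = 0.39032, so σ² = 0.152350.
s+1 = μ(1−μ)/σ² = 0.2244/0.152350 = 1.4729, so s = α+β = 0.4729.
α = μs = 0.161, β = (1−μ)s = 0.312.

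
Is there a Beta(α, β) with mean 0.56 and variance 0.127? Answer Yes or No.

Yes

For any Beta, Var(X) < E[X]·(1−E[X]).
Here μ(1−μ) = 0.56×0.44 = 0.2464, and 0.127 < 0.2464.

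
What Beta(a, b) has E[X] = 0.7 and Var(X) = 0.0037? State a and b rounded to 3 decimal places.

a = 39.030, b = 16.727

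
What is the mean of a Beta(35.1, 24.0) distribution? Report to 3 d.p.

E[X] = α/(α+β) = 35.1/59.1 = 0.594.

0.594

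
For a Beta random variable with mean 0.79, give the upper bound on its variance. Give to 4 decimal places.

For fixed mean μ the Beta variance is μ(1−μ)/(α+β+1), increasing as α+β decreases.
Its least upper bound (not attained) is μ(1−μ) = 0.79·0.21 = 0.1659.

0.1659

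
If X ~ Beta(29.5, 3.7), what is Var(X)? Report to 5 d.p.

0.00290

α+β = 33.2 and αβ = 109.15, so Var = αβ/[(α+β)²(α+β+1)] = 109.15/37696.608 = 0.00290.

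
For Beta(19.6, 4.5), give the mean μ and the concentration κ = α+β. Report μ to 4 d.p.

μ = 0.8133, κ = 24.1

κ = α+β = 19.6+4.5 = 24.1; μ = α/κ = 19.6/24.1 = 0.8133.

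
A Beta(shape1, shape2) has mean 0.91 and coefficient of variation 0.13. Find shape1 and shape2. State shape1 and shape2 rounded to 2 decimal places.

shape1 = 4.42, shape2 = 0.44

σ = CV·μ = 0.13×0.91 = 0.11830, so σ² = 0.013995.
s+1 = μ(1−μ)/σ² = 0.0819/0.013995 = 5.8521, so s = shape1+shape2 = 4.8521.
shape1 = μs = 4.42, shape2 = (1−μ)s = 0.44.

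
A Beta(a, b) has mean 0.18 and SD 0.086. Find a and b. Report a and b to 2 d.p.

a = 3.41, b = 15.54

First σ² = 0.007396. Setting a = μn, b = (1−μ)n with n = a+b,
μ(1−μ)/(n+1) = 0.007396 ⇒ n+1 = 0.1476/0.007396 = 19.9567 ⇒ n = 18.9567.
Hence a = 0.18×18.9567 = 3.41, b = 0.82×18.9567 = 15.54.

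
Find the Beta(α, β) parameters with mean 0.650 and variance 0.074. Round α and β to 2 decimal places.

Write ν = α+β; then α = μν and Var = μ(1−μ)/(ν+1).
ν = μ(1−μ)/Var − 1 = 0.227500/0.074 − 1 = 2.0743.
α = 0.650·2.0743 = 1.35, β = 0.350·2.0743 = 0.73.

α = 1.35, β = 0.73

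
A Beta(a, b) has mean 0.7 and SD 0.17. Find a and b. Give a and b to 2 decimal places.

a = 4.39, b = 1.88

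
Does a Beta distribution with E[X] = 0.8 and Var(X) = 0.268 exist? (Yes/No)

A Beta with mean μ has variance μ(1−μ)/(α+β+1) < μ(1−μ).
Here μ(1−μ) = 0.8×0.2 = 0.16, and 0.268 ≥ 0.16.

No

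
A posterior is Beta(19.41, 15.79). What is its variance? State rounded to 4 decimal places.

α+β = 35.20 and αβ = 306.4839, so Var = αβ/[(α+β)²(α+β+1)] = 306.4839/44853.248000 = 0.0068.

0.0068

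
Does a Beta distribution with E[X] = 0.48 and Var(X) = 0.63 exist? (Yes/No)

No

The Beta variance bound is σ² < μ(1−μ).
Here μ(1−μ) = 0.48×0.52 = 0.2496, and 0.63 ≥ 0.2496.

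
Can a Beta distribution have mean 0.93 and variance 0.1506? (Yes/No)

A Beta with mean μ has variance μ(1−μ)/(α+β+1) < μ(1−μ).
Here μ(1−μ) = 0.93×0.07 = 0.0651, and 0.1506 ≥ 0.0651.

No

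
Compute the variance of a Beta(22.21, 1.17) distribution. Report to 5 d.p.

α+β = 23.38 and αβ = 25.9857, so Var = αβ/[(α+β)²(α+β+1)] = 25.9857/13326.702872 = 0.00195.

0.00195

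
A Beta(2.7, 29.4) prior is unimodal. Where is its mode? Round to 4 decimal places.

With α,β > 1, mode = (α−1)/(α+β−2) = 1.7/30.1 = 0.0565.

0.0565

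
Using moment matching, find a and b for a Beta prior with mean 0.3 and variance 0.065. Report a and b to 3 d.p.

Let s = a+b. The Beta variance is μ(1−μ)/(s+1).
So s+1 = μ(1−μ)/σ² = (0.3×0.7)/0.065 = 0.21/0.065 = 3.2308, giving s = 2.2308.
Then a = μs = 0.3×2.2308 = 0.669 and b = (1−μ)s = 0.7×2.2308 = 1.562.

a = 0.669, b = 1.562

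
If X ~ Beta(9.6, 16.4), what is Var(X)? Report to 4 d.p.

α+β = 26.0 and αβ = 157.44, so Var = αβ/[(α+β)²(α+β+1)] = 157.44/18252.000 = 0.0086.

0.0086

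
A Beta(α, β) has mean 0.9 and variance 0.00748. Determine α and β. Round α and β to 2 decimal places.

α = 9.93, β = 1.10

Let s = α+β. The Beta variance is μ(1−μ)/(s+1).
So s+1 = μ(1−μ)/σ² = (0.9×0.1)/0.00748 = 0.09/0.00748 = 12.0321, giving s = 11.0321.
Then α = μs = 0.9×11.0321 = 9.93 and β = (1−μ)s = 0.1×11.0321 = 1.10.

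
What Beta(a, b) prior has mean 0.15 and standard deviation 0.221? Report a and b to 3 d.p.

First σ² = 0.048841. Setting a = μn, b = (1−μ)n with n = a+b,
μ(1−μ)/(n+1) = 0.048841 ⇒ n+1 = 0.1275/0.048841 = 2.6105 ⇒ n = 1.6105.
Hence a = 0.15×1.6105 = 0.242, b = 0.85×1.6105 = 1.369.

a = 0.242, b = 1.369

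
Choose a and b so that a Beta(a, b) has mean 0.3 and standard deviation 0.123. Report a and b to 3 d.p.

a = 3.864, b = 9.016

σ² = 0.123² = 0.015129.
With s = a+b, Var = μ(1−μ)/(s+1), so s+1 = (0.3×0.7)/0.015129 = 13.8806 and s = 12.8806.
a = μs = 3.864, b = (1−μ)s = 9.016.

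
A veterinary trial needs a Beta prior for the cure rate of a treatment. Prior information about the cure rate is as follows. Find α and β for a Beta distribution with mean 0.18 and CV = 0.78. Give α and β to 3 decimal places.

α = 1.168, β = 5.320

Var = (CV·μ)² = (0.78×0.18)² = 0.019712.
α+β = μ(1−μ)/Var − 1 = 0.1476/0.019712 − 1 = 6.4878.
Thus α = 0.18·6.4878 = 1.168 and β = 0.82·6.4878 = 5.320.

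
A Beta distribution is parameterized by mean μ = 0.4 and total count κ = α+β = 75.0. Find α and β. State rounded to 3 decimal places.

α = 30.000, β = 45.000

α = μκ = 0.4×75.0 = 30.000 and β = (1−μ)κ = 0.6×75.0 = 45.000.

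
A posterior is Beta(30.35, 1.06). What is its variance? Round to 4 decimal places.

0.0010

α+β = 31.41 and αβ = 32.1710, so Var = αβ/[(α+β)²(α+β+1)] = 32.1710/31975.320321 = 0.0010.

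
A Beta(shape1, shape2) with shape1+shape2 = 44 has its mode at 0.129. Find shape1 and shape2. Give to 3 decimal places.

shape1 = 6.418, shape2 = 37.582

Mode = (shape1−1)/(κ−2) with κ = shape1+shape2, so shape1−1 = 0.129·42 = 5.418.
shape1 = 6.418; shape2 = κ − shape1 = 37.582.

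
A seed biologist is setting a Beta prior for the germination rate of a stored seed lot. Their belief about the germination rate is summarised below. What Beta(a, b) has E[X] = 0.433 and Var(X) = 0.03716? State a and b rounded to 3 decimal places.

a = 2.428, b = 3.179

Write ν = a+b; then a = μν and Var = μ(1−μ)/(ν+1).
ν = μ(1−μ)/Var − 1 = 0.245511/0.03716 − 1 = 5.6069.
a = 0.433·5.6069 = 2.428, b = 0.567·5.6069 = 3.179.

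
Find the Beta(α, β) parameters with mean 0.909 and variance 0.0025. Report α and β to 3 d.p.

α = 29.168, β = 2.920

Write ν = α+β; then α = μν and Var = μ(1−μ)/(ν+1).
ν = μ(1−μ)/Var − 1 = 0.082719/0.0025 − 1 = 32.0876.
α = 0.909·32.0876 = 29.168, β = 0.091·32.0876 = 2.920.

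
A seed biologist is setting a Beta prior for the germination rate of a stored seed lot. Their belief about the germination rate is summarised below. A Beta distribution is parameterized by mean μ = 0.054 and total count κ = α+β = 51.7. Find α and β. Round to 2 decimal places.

α = μκ = 0.054×51.7 = 2.79 and β = (1−μ)κ = 0.946×51.7 = 48.91.

α = 2.79, β = 48.91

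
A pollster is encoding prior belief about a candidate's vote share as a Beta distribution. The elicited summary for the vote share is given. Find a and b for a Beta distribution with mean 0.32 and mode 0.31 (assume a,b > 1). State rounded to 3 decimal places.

a = 12.160, b = 25.840

With s = a+b: μ = a/s and mode = (a−1)/(s−2). Eliminating a = μs,
μs − 1 = m(s−2) ⇒ s(μ−m) = 1−2m ⇒ s = 0.38/0.01 = 38.0000.
So a = μs = 12.160, b = (1−μ)s = 25.840.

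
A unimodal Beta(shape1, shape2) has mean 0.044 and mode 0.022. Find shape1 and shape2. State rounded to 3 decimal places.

shape1 = 1.912, shape2 = 41.543

Let s = shape1+shape2. Mean gives shape1 = μs = 0.044s; mode gives (shape1−1)/(s−2) = 0.022.
Substituting: 0.044s − 1 = 0.022(s−2) = 0.022s − 0.044, so 0.022s = 0.956 and s = 43.4545.
Then shape1 = 0.044×43.4545 = 1.912 and shape2 = s−shape1 = 41.543.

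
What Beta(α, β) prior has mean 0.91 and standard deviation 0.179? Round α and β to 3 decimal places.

Variance = 0.179² = 0.032041. The moment-matching identity α+β = μ(1−μ)/Var − 1 gives
α+β = 0.0819/0.032041 − 1 = 1.5561, so α = μ·1.5561 = 1.416 and β = (1−μ)·1.5561 = 0.140.

α = 1.416, β = 0.140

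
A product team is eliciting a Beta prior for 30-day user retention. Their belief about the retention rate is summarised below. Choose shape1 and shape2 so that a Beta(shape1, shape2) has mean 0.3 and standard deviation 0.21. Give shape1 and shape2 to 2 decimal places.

shape1 = 1.13, shape2 = 2.63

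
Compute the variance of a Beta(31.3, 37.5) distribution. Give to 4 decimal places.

0.0036

Var = αβ/[(α+β)²(α+β+1)] = (31.3×37.5)/(68.8²×69.8) = 1173.75/330394.112 = 0.0036.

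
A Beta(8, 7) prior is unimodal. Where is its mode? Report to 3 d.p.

The density x^(α−1)(1−x)^(β−1) is maximised at (α−1)/(α+β−2) = 7/13 = 0.538.

0.538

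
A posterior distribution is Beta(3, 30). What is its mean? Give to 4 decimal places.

0.0909

The Beta mean is α/(α+β) = 3/(3+30) = 0.0909.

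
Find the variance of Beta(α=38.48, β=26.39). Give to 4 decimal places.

0.0037

μ = 38.48/64.87 = 0.593186; Var = μ(1−μ)/(α+β+1) = 0.2413163/65.87 = 0.0037.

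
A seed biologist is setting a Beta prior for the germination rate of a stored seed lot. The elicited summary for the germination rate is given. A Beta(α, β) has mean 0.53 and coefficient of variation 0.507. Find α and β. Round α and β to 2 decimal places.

Var = (CV·μ)² = (0.507×0.53)² = 0.072205.
α+β = μ(1−μ)/Var − 1 = 0.2491/0.072205 − 1 = 2.4499.
Thus α = 0.53·2.4499 = 1.30 and β = 0.47·2.4499 = 1.15.

α = 1.30, β = 1.15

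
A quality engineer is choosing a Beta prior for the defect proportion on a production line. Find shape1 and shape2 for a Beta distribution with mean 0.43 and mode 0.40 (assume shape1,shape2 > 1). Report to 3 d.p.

Let s = shape1+shape2. Mean gives shape1 = μs = 0.43s; mode gives (shape1−1)/(s−2) = 0.40.
Substituting: 0.43s − 1 = 0.40(s−2) = 0.40s − 0.80, so 0.03s = 0.20 and s = 6.6667.
Then shape1 = 0.43×6.6667 = 2.867 and shape2 = s−shape1 = 3.800.

shape1 = 2.867, shape2 = 3.800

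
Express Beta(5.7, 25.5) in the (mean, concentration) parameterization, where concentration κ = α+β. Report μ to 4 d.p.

μ = 0.1827, κ = 31.2

κ = α+β = 5.7+25.5 = 31.2; μ = α/κ = 5.7/31.2 = 0.1827.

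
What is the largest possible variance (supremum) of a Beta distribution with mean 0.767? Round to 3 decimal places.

0.179

For fixed mean μ the Beta variance is μ(1−μ)/(α+β+1), increasing as α+β decreases.
Its least upper bound (not attained) is μ(1−μ) = 0.767·0.233 = 0.179.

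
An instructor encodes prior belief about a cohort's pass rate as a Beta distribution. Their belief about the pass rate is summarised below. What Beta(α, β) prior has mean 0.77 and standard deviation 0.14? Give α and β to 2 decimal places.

α = 6.19, β = 1.85

σ² = 0.14² = 0.0196.
With s = α+β, Var = μ(1−μ)/(s+1), so s+1 = (0.77×0.23)/0.0196 = 9.0357 and s = 8.0357.
α = μs = 6.19, β = (1−μ)s = 1.85.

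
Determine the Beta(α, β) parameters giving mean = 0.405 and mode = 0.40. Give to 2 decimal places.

Let s = α+β. Mean gives α = μs = 0.405s; mode gives (α−1)/(s−2) = 0.40.
Substituting: 0.405s − 1 = 0.40(s−2) = 0.40s − 0.80, so 0.005s = 0.20 and s = 40.0000.
Then α = 0.405×40.0000 = 16.20 and β = s−α = 23.80.

α = 16.20, β = 23.80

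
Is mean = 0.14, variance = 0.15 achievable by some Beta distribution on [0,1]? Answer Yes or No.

No

A Beta with mean μ has variance μ(1−μ)/(α+β+1) < μ(1−μ).
Here μ(1−μ) = 0.14×0.86 = 0.1204, and 0.15 ≥ 0.1204.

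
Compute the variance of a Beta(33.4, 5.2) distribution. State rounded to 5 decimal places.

0.00294

α+β = 38.6 and αβ = 173.68, so Var = αβ/[(α+β)²(α+β+1)] = 173.68/59002.416 = 0.00294.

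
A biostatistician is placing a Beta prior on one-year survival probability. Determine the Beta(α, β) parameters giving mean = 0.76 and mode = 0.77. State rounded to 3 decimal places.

α = 41.040, β = 12.960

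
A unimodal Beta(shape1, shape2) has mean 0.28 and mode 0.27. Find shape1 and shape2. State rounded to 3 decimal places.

shape1 = 12.880, shape2 = 33.120

Let s = shape1+shape2. Mean gives shape1 = μs = 0.28s; mode gives (shape1−1)/(s−2) = 0.27.
Substituting: 0.28s − 1 = 0.27(s−2) = 0.27s − 0.54, so 0.01s = 0.46 and s = 46.0000.
Then shape1 = 0.28×46.0000 = 12.880 and shape2 = s−shape1 = 33.120.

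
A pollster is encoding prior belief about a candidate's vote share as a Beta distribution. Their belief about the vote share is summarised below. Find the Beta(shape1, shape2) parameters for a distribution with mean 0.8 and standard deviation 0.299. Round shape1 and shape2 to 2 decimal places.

σ² = 0.299² = 0.089401.
With s = shape1+shape2, Var = μ(1−μ)/(s+1), so s+1 = (0.8×0.2)/0.089401 = 1.7897 and s = 0.7897.
shape1 = μs = 0.63, shape2 = (1−μ)s = 0.16.

shape1 = 0.63, shape2 = 0.16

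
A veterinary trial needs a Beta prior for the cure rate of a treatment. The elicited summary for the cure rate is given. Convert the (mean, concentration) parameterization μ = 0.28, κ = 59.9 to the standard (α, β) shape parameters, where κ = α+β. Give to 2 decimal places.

α = 16.77, β = 43.13

α = μκ = 0.28×59.9 = 16.77 and β = (1−μ)κ = 0.72×59.9 = 43.13.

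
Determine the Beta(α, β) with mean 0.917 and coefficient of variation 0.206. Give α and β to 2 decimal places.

σ = CV·μ = 0.206×0.917 = 0.18890, so σ² = 0.035684.
s+1 = μ(1−μ)/σ² = 0.076111/0.035684 = 2.1329, so s = α+β = 1.1329.
α = μs = 1.04, β = (1−μ)s = 0.09.

α = 1.04, β = 0.09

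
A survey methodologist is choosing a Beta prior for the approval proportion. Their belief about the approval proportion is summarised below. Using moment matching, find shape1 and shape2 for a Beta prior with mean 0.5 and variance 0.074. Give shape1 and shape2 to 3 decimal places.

shape1 = 1.189, shape2 = 1.189

Write ν = shape1+shape2; then shape1 = μν and Var = μ(1−μ)/(ν+1).
ν = μ(1−μ)/Var − 1 = 0.25/0.074 − 1 = 2.3784.
shape1 = 0.5·2.3784 = 1.189, shape2 = 0.5·2.3784 = 1.189.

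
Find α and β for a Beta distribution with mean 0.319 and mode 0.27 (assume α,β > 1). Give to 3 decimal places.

α = 2.995, β = 6.393

Let s = α+β. Mean gives α = μs = 0.319s; mode gives (α−1)/(s−2) = 0.27.
Substituting: 0.319s − 1 = 0.27(s−2) = 0.27s − 0.54, so 0.049s = 0.46 and s = 9.3878.
Then α = 0.319×9.3878 = 2.995 and β = s−α = 6.393.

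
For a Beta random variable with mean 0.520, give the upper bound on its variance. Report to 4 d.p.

0.2496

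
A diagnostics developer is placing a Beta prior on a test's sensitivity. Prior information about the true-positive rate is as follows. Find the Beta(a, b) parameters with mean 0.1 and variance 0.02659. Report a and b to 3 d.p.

a = 0.238, b = 2.146

By moment matching, a+b = μ(1−μ)/σ² − 1 = (0.1·0.9)/0.02659 − 1 = 3.3847 − 1 = 2.3847.
Since a/(a+b) = μ, a = 0.1·2.3847 = 0.238 and b = 0.9·2.3847 = 2.146.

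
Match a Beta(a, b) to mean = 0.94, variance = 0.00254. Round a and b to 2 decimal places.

a = 19.93, b = 1.27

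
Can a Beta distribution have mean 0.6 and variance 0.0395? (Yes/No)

Yes

For any Beta, Var(X) < E[X]·(1−E[X]).
Here μ(1−μ) = 0.6×0.4 = 0.24, and 0.0395 < 0.24.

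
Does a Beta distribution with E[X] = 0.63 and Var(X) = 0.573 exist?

No

For any Beta, Var(X) < E[X]·(1−E[X]).
Here μ(1−μ) = 0.63×0.37 = 0.2331, and 0.573 ≥ 0.2331.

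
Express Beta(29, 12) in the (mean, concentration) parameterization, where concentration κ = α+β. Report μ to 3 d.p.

κ = α+β = 29+12 = 41; μ = α/κ = 29/41 = 0.707.

μ = 0.707, κ = 41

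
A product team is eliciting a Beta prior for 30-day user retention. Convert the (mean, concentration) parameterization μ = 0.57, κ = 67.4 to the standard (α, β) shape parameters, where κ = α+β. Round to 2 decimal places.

α = 38.42, β = 28.98

Split κ in proportion μ : (1−μ): α = 0.57·67.4 = 38.42, β = 67.4 − 38.42 = 28.98.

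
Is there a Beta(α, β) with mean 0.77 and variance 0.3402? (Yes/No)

The Beta variance bound is σ² < μ(1−μ).
Here μ(1−μ) = 0.77×0.23 = 0.1771, and 0.3402 ≥ 0.1771.

No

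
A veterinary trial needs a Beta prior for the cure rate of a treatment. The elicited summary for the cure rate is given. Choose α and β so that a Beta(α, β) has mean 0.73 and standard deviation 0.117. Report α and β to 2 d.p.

α = 9.78, β = 3.62

First σ² = 0.013689. Setting α = μn, β = (1−μ)n with n = α+β,
μ(1−μ)/(n+1) = 0.013689 ⇒ n+1 = 0.1971/0.013689 = 14.3984 ⇒ n = 13.3984.
Hence α = 0.73×13.3984 = 9.78, β = 0.27×13.3984 = 3.62.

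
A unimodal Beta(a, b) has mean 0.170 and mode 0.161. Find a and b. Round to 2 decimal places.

a = 12.81, b = 62.53

With s = a+b: μ = a/s and mode = (a−1)/(s−2). Eliminating a = μs,
μs − 1 = m(s−2) ⇒ s(μ−m) = 1−2m ⇒ s = 0.678/0.009 = 75.3333.
So a = μs = 12.81, b = (1−μ)s = 62.53.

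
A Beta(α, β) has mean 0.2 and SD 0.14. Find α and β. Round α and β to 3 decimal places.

α = 1.433, β = 5.731

Variance = 0.14² = 0.0196. The moment-matching identity α+β = μ(1−μ)/Var − 1 gives
α+β = 0.16/0.0196 − 1 = 7.1633, so α = μ·7.1633 = 1.433 and β = (1−μ)·7.1633 = 5.731.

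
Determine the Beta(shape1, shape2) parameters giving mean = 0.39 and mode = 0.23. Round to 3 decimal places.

shape1 = 1.316, shape2 = 2.059

With s = shape1+shape2: μ = shape1/s and mode = (shape1−1)/(s−2). Eliminating shape1 = μs,
μs − 1 = m(s−2) ⇒ s(μ−m) = 1−2m ⇒ s = 0.54/0.16 = 3.3750.
So shape1 = μs = 1.316, shape2 = (1−μ)s = 2.059.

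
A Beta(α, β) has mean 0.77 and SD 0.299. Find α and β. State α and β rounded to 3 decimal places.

α = 0.755, β = 0.226

σ² = 0.299² = 0.089401.
With s = α+β, Var = μ(1−μ)/(s+1), so s+1 = (0.77×0.23)/0.089401 = 1.9810 and s = 0.9810.
α = μs = 0.755, β = (1−μ)s = 0.226.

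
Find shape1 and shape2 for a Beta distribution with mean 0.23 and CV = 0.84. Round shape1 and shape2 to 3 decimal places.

Var = (CV·μ)² = (0.84×0.23)² = 0.037326.
shape1+shape2 = μ(1−μ)/Var − 1 = 0.1771/0.037326 − 1 = 3.7447.
Thus shape1 = 0.23·3.7447 = 0.861 and shape2 = 0.77·3.7447 = 2.883.

shape1 = 0.861, shape2 = 2.883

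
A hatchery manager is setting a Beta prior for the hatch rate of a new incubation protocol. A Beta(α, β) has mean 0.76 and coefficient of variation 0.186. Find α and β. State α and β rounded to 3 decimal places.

α = 6.177, β = 1.951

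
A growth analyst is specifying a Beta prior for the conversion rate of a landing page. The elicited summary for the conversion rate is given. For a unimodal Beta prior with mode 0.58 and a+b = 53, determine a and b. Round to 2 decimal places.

Mode = (a−1)/(κ−2) with κ = a+b, so a−1 = 0.58·51 = 29.58.
a = 30.58; b = κ − a = 22.42.

a = 30.58, b = 22.42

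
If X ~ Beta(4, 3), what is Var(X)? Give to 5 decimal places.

0.03061

Var = αβ/[(α+β)²(α+β+1)] = (4×3)/(7²×8) = 12/392 = 0.03061.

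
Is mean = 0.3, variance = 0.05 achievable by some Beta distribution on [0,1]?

Yes

A Beta with mean μ has variance μ(1−μ)/(α+β+1) < μ(1−μ).
Here μ(1−μ) = 0.3×0.7 = 0.21, and 0.05 < 0.21.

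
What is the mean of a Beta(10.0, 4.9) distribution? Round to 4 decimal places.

The Beta mean is α/(α+β) = 10.0/(10.0+4.9) = 0.6711.

0.6711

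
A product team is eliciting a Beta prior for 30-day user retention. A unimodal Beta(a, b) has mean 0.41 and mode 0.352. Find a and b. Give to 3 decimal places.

a = 2.092, b = 3.011

Let s = a+b. Mean gives a = μs = 0.41s; mode gives (a−1)/(s−2) = 0.352.
Substituting: 0.41s − 1 = 0.352(s−2) = 0.352s − 0.704, so 0.058s = 0.296 and s = 5.1034.
Then a = 0.41×5.1034 = 2.092 and b = s−a = 3.011.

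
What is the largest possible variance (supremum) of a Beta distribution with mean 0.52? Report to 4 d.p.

0.2496

Var = μ(1−μ)/(α+β+1), which approaches μ(1−μ) as α+β → 0.
So the supremum is μ(1−μ) = 0.52×0.48 = 0.2496.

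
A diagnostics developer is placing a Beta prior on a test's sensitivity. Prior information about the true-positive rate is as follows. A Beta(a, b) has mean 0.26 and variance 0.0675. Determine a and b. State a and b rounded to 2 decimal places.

a = 0.48, b = 1.37

Let s = a+b. The Beta variance is μ(1−μ)/(s+1).
So s+1 = μ(1−μ)/σ² = (0.26×0.74)/0.0675 = 0.1924/0.0675 = 2.8504, giving s = 1.8504.
Then a = μs = 0.26×1.8504 = 0.48 and b = (1−μ)s = 0.74×1.8504 = 1.37.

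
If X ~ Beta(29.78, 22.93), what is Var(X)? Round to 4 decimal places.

μ = 29.78/52.71 = 0.564978; Var = μ(1−μ)/(α+β+1) = 0.2457778/53.71 = 0.0046.

0.0046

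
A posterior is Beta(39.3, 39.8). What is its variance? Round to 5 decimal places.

μ = 39.3/79.1 = 0.496839; Var = μ(1−μ)/(α+β+1) = 0.2499900/80.1 = 0.00312.

0.00312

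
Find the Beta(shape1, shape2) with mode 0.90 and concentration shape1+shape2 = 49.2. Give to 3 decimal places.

shape1 = 43.480, shape2 = 5.720

For shape1,shape2>1 the mode is (shape1−1)/(shape1+shape2−2), so shape1 = mode·(κ−2)+1 = 0.90×47.2+1 = 43.480.
And shape2 = (1−mode)·(κ−2)+1 = 0.10×47.2+1 = 5.720.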